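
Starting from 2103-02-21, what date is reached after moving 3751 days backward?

2092-11-13

Count 3751 days before February 21, 2103:
Day-of-year of November 13, 2092: 318.
Day-of-year of February 21, 2103: 52.
2092 has 366 days, so 366 − 318 = 48 days remain in 2092.
Full years 2093–2102: 9 common + 1 leap = 9×365 + 1×366 = 3651 days.
Total: 48 + 3651 + 52 = 3751 days.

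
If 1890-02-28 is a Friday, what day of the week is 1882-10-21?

Saturday

Count forward from the earlier date (October 21, 1882) to the later (February 28, 1890):
From October 21, 1882 to October 21, 1889: 7 years, of which 2 contain a Feb 29 — 5×365 + 2×366 = 2557 days.
October 1889: 31 − 21 = 10 days remain.
Then November (30), December (31), January (31): 30 + 31 + 31 = 92 days.
February 1–28, 1890: 28 days (1890 is not a leap year).
Residual: 130 days.
Total: 2687 days.
2687 mod 7 = 6, so 6 days before Friday is Saturday.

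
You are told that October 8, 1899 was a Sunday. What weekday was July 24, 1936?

Friday

From October 8, 1899 to October 8, 1935: 36 years, of which 8 contain a Feb 29 — 28×365 + 8×366 = 13148 days.
(1900 is not a leap year (divisible by 100 but not 400).)
October 1935: 31 − 8 = 23 days remain.
Then November (30), December (31), January (31), February 1936 (29), March (31), April (30), May (31), June (30): 30 + 31 + 31 + 29 + 31 + 30 + 31 + 30 = 243 days.
July 1–24, 1936: 24 days.
Residual: 290 days.
Total: 13438 days.
13438 mod 7 = 5, so 5 days after Sunday is Friday.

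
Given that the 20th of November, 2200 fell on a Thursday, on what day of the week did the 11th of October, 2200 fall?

Count forward from the earlier date (October 11, 2200) to the later (November 20, 2200):
October 2200: 31 − 11 = 20 days remain.
November 1–20, 2200: 20 days.
Total: 20 + 20 = 40 days.
40 mod 7 = 5, so 5 days before Thursday is Saturday.

Saturday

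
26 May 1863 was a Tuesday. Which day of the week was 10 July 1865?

May 26, 1863 → May 26, 1864: 366 days (1864 is a leap year).
May 26, 1864 → May 26, 1865: 365 days.
May 1865: 31 − 26 = 5 days remain.
Then June (30): 30 days.
July 1–10, 1865: 10 days.
Residual: 45 days.
Total: 776 days.
776 mod 7 = 6, so 6 days after Tuesday is Monday.

Monday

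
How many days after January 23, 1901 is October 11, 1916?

From January 23, 1901 to January 23, 1916: 15 years, of which 3 contain a Feb 29 — 12×365 + 3×366 = 5478 days.
January 1916: 31 − 23 = 8 days remain.
Then February 1916 (29), March (31), April (30), May (31), June (30), July (31), August (31), September (30): 29 + 31 + 30 + 31 + 30 + 31 + 31 + 30 = 243 days.
October 1–11, 1916: 11 days.
Residual: 262 days.
Total: 5740 days.

5740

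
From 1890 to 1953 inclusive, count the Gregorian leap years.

Years divisible by 4: 1892, 1896, …, 1952 — 16 in all.
Of these, 1900 is divisible by 100 but not 400, so not leap.
Leap years: 16 − 1 = 15.

15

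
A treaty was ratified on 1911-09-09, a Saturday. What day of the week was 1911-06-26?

Count forward from the earlier date (June 26, 1911) to the later (September 9, 1911):
June 1911: 30 − 26 = 4 days remain.
Then July (31), August (31): 31 + 31 = 62 days.
September 1–9, 1911: 9 days.
Total: 4 + 62 + 9 = 75 days.
75 mod 7 = 5, so 5 days before Saturday is Monday.

Monday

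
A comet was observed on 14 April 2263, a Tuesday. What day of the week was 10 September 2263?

Thursday

April 2263: 30 − 14 = 16 days remain.
Then May (31), June (30), July (31), August (31): 31 + 30 + 31 + 31 = 123 days.
September 1–10, 2263: 10 days.
Total: 16 + 123 + 10 = 149 days.
149 mod 7 = 2, so 2 days after Tuesday is Thursday.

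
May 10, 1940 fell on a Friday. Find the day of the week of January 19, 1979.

Day-of-year of May 10, 1940: 131.
Day-of-year of January 19, 1979: 19.
1940 has 366 days, so 366 − 131 = 235 days remain in 1940.
Full years 1941–1978: 29 common + 9 leap = 29×365 + 9×366 = 13879 days.
Total: 235 + 13879 + 19 = 14133 days.
14133 is a multiple of 7, so January 19, 1979 falls on the same weekday: Friday.

Friday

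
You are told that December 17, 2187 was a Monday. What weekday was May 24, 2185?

Tuesday

Count forward from the earlier date (May 24, 2185) to the later (December 17, 2187):
Day-of-year of May 24, 2185: 144.
Day-of-year of December 17, 2187: 351.
2185 has 365 days, so 365 − 144 = 221 days remain in 2185.
Full years: 2186: 365. Sum = 365.
Total: 221 + 365 + 351 = 937 days.
937 mod 7 = 6, so 6 days before Monday is Tuesday.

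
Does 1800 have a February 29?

No

1800 is not a leap year (divisible by 100 but not 400).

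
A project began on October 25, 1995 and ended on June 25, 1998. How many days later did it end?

Day-of-year of October 25, 1995: 298.
Day-of-year of June 25, 1998: 176.
1995 has 365 days, so 365 − 298 = 67 days remain in 1995.
Full years: 1996: 366; 1997: 365. Sum = 731.
Total: 67 + 731 + 176 = 974 days.

974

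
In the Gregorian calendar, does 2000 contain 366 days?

2000 is a leap year (divisible by 400).

Yes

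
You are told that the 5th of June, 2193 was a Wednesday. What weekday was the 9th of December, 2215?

Saturday

From June 5, 2193 to June 5, 2215: 22 years, of which 4 contain a Feb 29 — 18×365 + 4×366 = 8034 days.
(2200 is not a leap year (divisible by 100 but not 400).)
June 2215: 30 − 5 = 25 days remain.
Then July (31), August (31), September (30), October (31), November (30): 31 + 31 + 30 + 31 + 30 = 153 days.
December 1–9, 2215: 9 days.
Residual: 187 days.
Total: 8221 days.
8221 mod 7 = 3, so 3 days after Wednesday is Saturday.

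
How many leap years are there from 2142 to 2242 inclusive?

24

Years divisible by 4: 2144, 2148, …, 2240 — 25 in all.
Of these, 2200 is divisible by 100 but not 400, so not leap.
Leap years: 25 − 1 = 24.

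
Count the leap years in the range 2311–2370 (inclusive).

Years divisible by 4: 2312, 2316, …, 2368 — 15 in all.
No century exceptions apply. Count: 15.

15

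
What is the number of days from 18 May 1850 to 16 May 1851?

363

Day-of-year of May 18, 1850: 138.
Day-of-year of May 16, 1851: 136.
1850 has 365 days, so 365 − 138 = 227 days remain in 1850.
Total: 227 + 136 = 363 days.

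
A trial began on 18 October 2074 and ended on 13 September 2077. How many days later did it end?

1061

October 18, 2074 → October 18, 2075: 365 days.
October 18, 2075 → October 18, 2076: 366 days (2076 is a leap year).
October 2076: 31 − 18 = 13 days remain.
Then 10 full months totalling 304 days.
September 1–13, 2077: 13 days.
Residual: 330 days.
Total: 1061 days.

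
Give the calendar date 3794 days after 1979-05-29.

1989-10-17

Count 3794 days after May 29, 1979:
From May 29, 1979 to May 29, 1989: 10 years, of which 3 contain a Feb 29 — 7×365 + 3×366 = 3653 days.
May 1989: 31 − 29 = 2 days remain.
Then June (30), July (31), August (31), September (30): 30 + 31 + 31 + 30 = 122 days.
October 1–17, 1989: 17 days.
Residual: 141 days.
Total: 3794 days.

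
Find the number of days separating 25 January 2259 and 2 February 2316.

20826

From January 25, 2259 to January 25, 2316: 57 years, of which 13 contain a Feb 29 — 44×365 + 13×366 = 20818 days.
(2300 is not a leap year (divisible by 100 but not 400).)
January 2316: 31 − 25 = 6 days remain.
February 1–2, 2316: 2 days (2316 is a leap year).
Residual: 8 days.
Total: 20826 days.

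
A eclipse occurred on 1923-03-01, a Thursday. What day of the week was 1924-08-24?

Sunday

March 1923: 31 − 1 = 30 days remain.
Then 16 full months totalling 488 days.
August 1–24, 1924: 24 days.
Total: 30 + 488 + 24 = 542 days.
542 mod 7 = 3, so 3 days after Thursday is Sunday.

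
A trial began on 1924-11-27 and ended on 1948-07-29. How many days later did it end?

Day-of-year of November 27, 1924: 332.
Day-of-year of July 29, 1948: 211.
1924 has 366 days, so 366 − 332 = 34 days remain in 1924.
Full years 1925–1947: 18 common + 5 leap = 18×365 + 5×366 = 8400 days.
Total: 34 + 8400 + 211 = 8645 days.

8645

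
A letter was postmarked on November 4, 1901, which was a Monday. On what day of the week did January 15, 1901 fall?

Tuesday

Count forward from the earlier date (January 15, 1901) to the later (November 4, 1901):
January 1901: 31 − 15 = 16 days remain.
Then 9 full months totalling 273 days.
November 1–4, 1901: 4 days.
Total: 16 + 273 + 4 = 293 days.
293 mod 7 = 6, so 6 days before Monday is Tuesday.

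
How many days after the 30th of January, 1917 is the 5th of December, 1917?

January 1917: 31 − 30 = 1 day remains.
Then 10 full months totalling 303 days.
December 1–5, 1917: 5 days.
Total: 1 + 303 + 5 = 309 days.

309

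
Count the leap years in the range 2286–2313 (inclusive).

6

Years divisible by 4 in [2286, 2313]: 2288, 2292, 2296, 2300, 2304, 2308, 2312.
Of these, 2300 is divisible by 100 but not 400, so not leap.
Leap years: 7 − 1 = 6.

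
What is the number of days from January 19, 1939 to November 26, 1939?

January 1939: 31 − 19 = 12 days remain.
Then 9 full months totalling 273 days.
November 1–26, 1939: 26 days.
Total: 12 + 273 + 26 = 311 days.

311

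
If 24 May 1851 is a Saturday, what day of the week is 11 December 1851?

May 1851: 31 − 24 = 7 days remain.
Then June (30), July (31), August (31), September (30), October (31), November (30): 30 + 31 + 31 + 30 + 31 + 30 = 183 days.
December 1–11, 1851: 11 days.
Total: 7 + 183 + 11 = 201 days.
201 mod 7 = 5, so 5 days after Saturday is Thursday.

Thursday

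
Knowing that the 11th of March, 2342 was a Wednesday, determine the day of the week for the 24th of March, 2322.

Friday

Count forward from the earlier date (March 24, 2322) to the later (March 11, 2342):
From March 24, 2322 to March 24, 2341: 19 years, of which 5 contain a Feb 29 — 14×365 + 5×366 = 6940 days.
March 2341: 31 − 24 = 7 days remain.
Then 11 full months totalling 334 days.
March 1–11, 2342: 11 days.
Residual: 352 days.
Total: 7292 days.
7292 mod 7 = 5, so 5 days before Wednesday is Friday.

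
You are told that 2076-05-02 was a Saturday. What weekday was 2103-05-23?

From May 2, 2076 to May 2, 2103: 27 years, of which 5 contain a Feb 29 — 22×365 + 5×366 = 9860 days.
(2100 is not a leap year (divisible by 100 but not 400).)
Within May 2103: 23 − 2 = 21 days.
Total: 9881 days.
9881 mod 7 = 4, so 4 days after Saturday is Wednesday.

Wednesday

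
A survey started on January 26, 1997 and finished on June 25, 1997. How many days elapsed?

150

January 1997: 31 − 26 = 5 days remain.
Then February 1997 (28), March (31), April (30), May (31): 28 + 31 + 30 + 31 = 120 days.
June 1–25, 1997: 25 days.
Total: 5 + 120 + 25 = 150 days.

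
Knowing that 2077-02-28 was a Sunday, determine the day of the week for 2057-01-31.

Wednesday

Count forward from the earlier date (January 31, 2057) to the later (February 28, 2077):
Day-of-year of January 31, 2057: 31.
Day-of-year of February 28, 2077: 59.
2057 has 365 days, so 365 − 31 = 334 days remain in 2057.
Full years 2058–2076: 14 common + 5 leap = 14×365 + 5×366 = 6940 days.
Total: 334 + 6940 + 59 = 7333 days.
7333 mod 7 = 4, so 4 days before Sunday is Wednesday.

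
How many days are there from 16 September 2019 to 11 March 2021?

542

September 2019: 30 − 16 = 14 days remain.
Then 17 full months totalling 517 days.
March 1–11, 2021: 11 days.
Total: 14 + 517 + 11 = 542 days.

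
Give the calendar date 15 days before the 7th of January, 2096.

the 23rd of December, 2095

Count 15 days before January 7, 2096:
December 2095: 31 − 23 = 8 days remain.
January 1–7, 2096: 7 days.
Residual: 15 days.
Total: 15 days.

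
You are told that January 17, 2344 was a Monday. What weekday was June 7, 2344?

January 2344: 31 − 17 = 14 days remain.
Then February 2344 (29), March (31), April (30), May (31): 29 + 31 + 30 + 31 = 121 days.
June 1–7, 2344: 7 days.
Total: 14 + 121 + 7 = 142 days.
142 mod 7 = 2, so 2 days after Monday is Wednesday.

Wednesday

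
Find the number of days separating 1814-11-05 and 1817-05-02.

909

November 5, 1814 → November 5, 1815: 365 days.
November 5, 1815 → November 5, 1816: 366 days (1816 is a leap year).
November 1816: 30 − 5 = 25 days remain.
Then December (31), January (31), February 1817 (28), March (31), April (30): 31 + 31 + 28 + 31 + 30 = 151 days.
May 1–2, 1817: 2 days.
Residual: 178 days.
Total: 909 days.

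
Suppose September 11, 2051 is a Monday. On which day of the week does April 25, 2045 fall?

Count forward from the earlier date (April 25, 2045) to the later (September 11, 2051):
Day-of-year of April 25, 2045: 115.
Day-of-year of September 11, 2051: 254.
2045 has 365 days, so 365 − 115 = 250 days remain in 2045.
Full years: 2046: 365; 2047: 365; 2048: 366; 2049: 365; 2050: 365. Sum = 1826.
Total: 250 + 1826 + 254 = 2330 days.
2330 mod 7 = 6, so 6 days before Monday is Tuesday.

Tuesday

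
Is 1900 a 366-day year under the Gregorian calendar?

No

1900 is not a leap year (divisible by 100 but not 400).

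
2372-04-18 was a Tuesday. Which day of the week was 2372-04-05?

Wednesday

Count forward from the earlier date (April 5, 2372) to the later (April 18, 2372):
Within April 2372: 18 − 5 = 13 days.
13 mod 7 = 6, so 6 days before Tuesday is Wednesday.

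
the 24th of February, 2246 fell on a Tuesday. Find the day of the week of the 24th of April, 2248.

Day-of-year of February 24, 2246: 55.
Day-of-year of April 24, 2248: 115.
2246 has 365 days, so 365 − 55 = 310 days remain in 2246.
Full years: 2247: 365. Sum = 365.
Total: 310 + 365 + 115 = 790 days.
790 mod 7 = 6, so 6 days after Tuesday is Monday.

Monday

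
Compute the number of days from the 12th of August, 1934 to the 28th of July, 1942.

2907

From August 12, 1934 to August 12, 1941: 7 years, of which 2 contain a Feb 29 — 5×365 + 2×366 = 2557 days.
August 1941: 31 − 12 = 19 days remain.
Then 10 full months totalling 303 days.
July 1–28, 1942: 28 days.
Residual: 350 days.
Total: 2907 days.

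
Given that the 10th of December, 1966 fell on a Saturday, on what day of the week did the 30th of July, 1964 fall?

Count forward from the earlier date (July 30, 1964) to the later (December 10, 1966):
July 30, 1964 → July 30, 1965: 365 days.
July 30, 1965 → July 30, 1966: 365 days.
July 1966: 31 − 30 = 1 day remains.
Then August (31), September (30), October (31), November (30): 31 + 30 + 31 + 30 = 122 days.
December 1–10, 1966: 10 days.
Residual: 133 days.
Total: 863 days.
863 mod 7 = 2, so 2 days before Saturday is Thursday.

Thursday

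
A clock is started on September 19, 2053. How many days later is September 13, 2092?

14239

Day-of-year of September 19, 2053: 262.
Day-of-year of September 13, 2092: 257.
2053 has 365 days, so 365 − 262 = 103 days remain in 2053.
Full years 2054–2091: 29 common + 9 leap = 29×365 + 9×366 = 13879 days.
Total: 103 + 13879 + 257 = 14239 days.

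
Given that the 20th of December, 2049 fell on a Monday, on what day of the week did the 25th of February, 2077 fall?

Day-of-year of December 20, 2049: 354.
Day-of-year of February 25, 2077: 56.
2049 has 365 days, so 365 − 354 = 11 days remain in 2049.
Full years 2050–2076: 20 common + 7 leap = 20×365 + 7×366 = 9862 days.
Total: 11 + 9862 + 56 = 9929 days.
9929 mod 7 = 3, so 3 days after Monday is Thursday.

Thursday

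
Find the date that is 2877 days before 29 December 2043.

12 February 2036

Count 2877 days before December 29, 2043:
From February 12, 2036 to February 12, 2043: 7 years, of which 2 contain a Feb 29 — 5×365 + 2×366 = 2557 days.
February 2043: 28 − 12 = 16 days remain (2043 is not a leap year, so February has 28 days).
Then 9 full months totalling 275 days.
December 1–29, 2043: 29 days.
Residual: 320 days.
Total: 2877 days.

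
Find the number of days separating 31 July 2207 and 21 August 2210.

Day-of-year of July 31, 2207: 212.
Day-of-year of August 21, 2210: 233.
2207 has 365 days, so 365 − 212 = 153 days remain in 2207.
Full years: 2208: 366; 2209: 365. Sum = 731.
Total: 153 + 731 + 233 = 1117 days.

1117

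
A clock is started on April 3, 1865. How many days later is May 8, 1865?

April 1865: 30 − 3 = 27 days remain.
May 1–8, 1865: 8 days.
Total: 27 + 8 = 35 days.

35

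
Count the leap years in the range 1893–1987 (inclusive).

22

Years divisible by 4: 1896, 1900, …, 1984 — 23 in all.
Of these, 1900 is divisible by 100 but not 400, so not leap.
Leap years: 23 − 1 = 22.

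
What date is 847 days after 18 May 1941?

12 September 1943

Count 847 days after May 18, 1941:
Day-of-year of May 18, 1941: 138.
Day-of-year of September 12, 1943: 255.
1941 has 365 days, so 365 − 138 = 227 days remain in 1941.
Full years: 1942: 365. Sum = 365.
Total: 227 + 365 + 255 = 847 days.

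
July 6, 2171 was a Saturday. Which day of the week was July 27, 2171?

Saturday

Within July 2171: 27 − 6 = 21 days.
21 is a multiple of 7, so July 27, 2171 falls on the same weekday: Saturday.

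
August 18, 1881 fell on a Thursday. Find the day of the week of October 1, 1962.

Monday

Day-of-year of August 18, 1881: 230.
Day-of-year of October 1, 1962: 274.
1881 has 365 days, so 365 − 230 = 135 days remain in 1881.
Full years 1882–1961: 61 common + 19 leap = 61×365 + 19×366 = 29219 days.
Total: 135 + 29219 + 274 = 29628 days.
29628 mod 7 = 4, so 4 days after Thursday is Monday.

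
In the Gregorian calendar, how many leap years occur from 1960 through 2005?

12

Years divisible by 4 in [1960, 2005]: 1960, 1964, 1968, 1972, 1976, 1980, 1984, 1988, 1992, 1996, 2000, 2004.
2000 is divisible by 400, so still leap.
No century exceptions apply. Count: 12.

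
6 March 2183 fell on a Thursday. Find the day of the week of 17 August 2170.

Friday

Count forward from the earlier date (August 17, 2170) to the later (March 6, 2183):
Day-of-year of August 17, 2170: 229.
Day-of-year of March 6, 2183: 65.
2170 has 365 days, so 365 − 229 = 136 days remain in 2170.
Full years 2171–2182: 9 common + 3 leap = 9×365 + 3×366 = 4383 days.
Total: 136 + 4383 + 65 = 4584 days.
4584 mod 7 = 6, so 6 days before Thursday is Friday.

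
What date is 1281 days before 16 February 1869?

15 August 1865

Count 1281 days before February 16, 1869:
Day-of-year of August 15, 1865: 227.
Day-of-year of February 16, 1869: 47.
1865 has 365 days, so 365 − 227 = 138 days remain in 1865.
Full years: 1866: 365; 1867: 365; 1868: 366. Sum = 1096.
Total: 138 + 1096 + 47 = 1281 days.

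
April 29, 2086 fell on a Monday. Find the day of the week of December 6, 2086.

April 2086: 30 − 29 = 1 day remains.
Then May (31), June (30), July (31), August (31), September (30), October (31), November (30): 31 + 30 + 31 + 31 + 30 + 31 + 30 = 214 days.
December 1–6, 2086: 6 days.
Total: 1 + 214 + 6 = 221 days.
221 mod 7 = 4, so 4 days after Monday is Friday.

Friday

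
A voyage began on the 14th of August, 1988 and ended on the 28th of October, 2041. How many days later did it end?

19433

From August 14, 1988 to August 14, 2041: 53 years, of which 13 contain a Feb 29 — 40×365 + 13×366 = 19358 days.
(2000 is a leap year (divisible by 400).)
August 2041: 31 − 14 = 17 days remain.
Then September (30): 30 days.
October 1–28, 2041: 28 days.
Residual: 75 days.
Total: 19433 days.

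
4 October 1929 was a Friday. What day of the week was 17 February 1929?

Count forward from the earlier date (February 17, 1929) to the later (October 4, 1929):
February 1929: 28 − 17 = 11 days remain (1929 is not a leap year, so February has 28 days).
Then March (31), April (30), May (31), June (30), July (31), August (31), September (30): 31 + 30 + 31 + 30 + 31 + 31 + 30 = 214 days.
October 1–4, 1929: 4 days.
Total: 11 + 214 + 4 = 229 days.
229 mod 7 = 5, so 5 days before Friday is Sunday.

Sunday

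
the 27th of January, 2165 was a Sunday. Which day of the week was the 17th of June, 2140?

Count forward from the earlier date (June 17, 2140) to the later (January 27, 2165):
From June 17, 2140 to June 17, 2164: 24 years, of which 6 contain a Feb 29 — 18×365 + 6×366 = 8766 days.
June 2164: 30 − 17 = 13 days remain.
Then July (31), August (31), September (30), October (31), November (30), December (31): 31 + 31 + 30 + 31 + 30 + 31 = 184 days.
January 1–27, 2165: 27 days.
Residual: 224 days.
Total: 8990 days.
8990 mod 7 = 2, so 2 days before Sunday is Friday.

Friday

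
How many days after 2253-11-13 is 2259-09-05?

2122

November 13, 2253 → November 13, 2254: 365 days.
November 13, 2254 → November 13, 2255: 365 days.
November 13, 2255 → November 13, 2256: 366 days (2256 is a leap year).
November 13, 2256 → November 13, 2257: 365 days.
November 13, 2257 → November 13, 2258: 365 days.
November 2258: 30 − 13 = 17 days remain.
Then 9 full months totalling 274 days.
September 1–5, 2259: 5 days.
Residual: 296 days.
Total: 2122 days.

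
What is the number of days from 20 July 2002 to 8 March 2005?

July 20, 2002 → July 20, 2003: 365 days.
July 20, 2003 → July 20, 2004: 366 days (2004 is a leap year).
July 2004: 31 − 20 = 11 days remain.
Then August (31), September (30), October (31), November (30), December (31), January (31), February 2005 (28): 31 + 30 + 31 + 30 + 31 + 31 + 28 = 212 days.
March 1–8, 2005: 8 days.
Residual: 231 days.
Total: 962 days.

962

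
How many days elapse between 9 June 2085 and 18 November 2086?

527

Day-of-year of June 9, 2085: 160.
Day-of-year of November 18, 2086: 322.
2085 has 365 days, so 365 − 160 = 205 days remain in 2085.
Total: 205 + 322 = 527 days.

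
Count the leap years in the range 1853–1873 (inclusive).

5

Years divisible by 4 in [1853, 1873]: 1856, 1860, 1864, 1868, 1872.
No century exceptions apply. Count: 5.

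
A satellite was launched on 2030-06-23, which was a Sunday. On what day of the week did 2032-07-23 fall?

Friday

June 2030: 30 − 23 = 7 days remain.
Then 24 full months totalling 731 days.
July 1–23, 2032: 23 days.
Total: 7 + 731 + 23 = 761 days.
761 mod 7 = 5, so 5 days after Sunday is Friday.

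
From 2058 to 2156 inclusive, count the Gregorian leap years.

24

Years divisible by 4: 2060, 2064, …, 2156 — 25 in all.
Of these, 2100 is divisible by 100 but not 400, so not leap.
Leap years: 25 − 1 = 24.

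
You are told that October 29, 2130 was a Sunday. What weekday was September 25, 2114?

Count forward from the earlier date (September 25, 2114) to the later (October 29, 2130):
Day-of-year of September 25, 2114: 268.
Day-of-year of October 29, 2130: 302.
2114 has 365 days, so 365 − 268 = 97 days remain in 2114.
Full years 2115–2129: 11 common + 4 leap = 11×365 + 4×366 = 5479 days.
Total: 97 + 5479 + 302 = 5878 days.
5878 mod 7 = 5, so 5 days before Sunday is Tuesday.

Tuesday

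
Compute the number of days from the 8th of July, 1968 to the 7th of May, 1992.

8704

From July 8, 1968 to July 8, 1991: 23 years, of which 5 contain a Feb 29 — 18×365 + 5×366 = 8400 days.
July 1991: 31 − 8 = 23 days remain.
Then 9 full months totalling 274 days.
May 1–7, 1992: 7 days.
Residual: 304 days.
Total: 8704 days.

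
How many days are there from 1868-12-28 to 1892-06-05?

8560

Day-of-year of December 28, 1868: 363.
Day-of-year of June 5, 1892: 157.
1868 has 366 days, so 366 − 363 = 3 days remain in 1868.
Full years 1869–1891: 18 common + 5 leap = 18×365 + 5×366 = 8400 days.
Total: 3 + 8400 + 157 = 8560 days.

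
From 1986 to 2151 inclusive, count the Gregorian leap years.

Years divisible by 4: 1988, 1992, …, 2148 — 41 in all.
Of these, 2100 is divisible by 100 but not 400, so not leap.
2000 is divisible by 400, so still leap.
Leap years: 41 − 1 = 40.

40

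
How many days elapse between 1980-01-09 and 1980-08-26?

230

January 1980: 31 − 9 = 22 days remain.
Then February 1980 (29), March (31), April (30), May (31), June (30), July (31): 29 + 31 + 30 + 31 + 30 + 31 = 182 days.
August 1–26, 1980: 26 days.
Total: 22 + 182 + 26 = 230 days.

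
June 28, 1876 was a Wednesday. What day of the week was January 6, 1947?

From June 28, 1876 to June 28, 1946: 70 years, of which 16 contain a Feb 29 — 54×365 + 16×366 = 25566 days.
(1900 is not a leap year (divisible by 100 but not 400).)
June 1946: 30 − 28 = 2 days remain.
Then July (31), August (31), September (30), October (31), November (30), December (31): 31 + 31 + 30 + 31 + 30 + 31 = 184 days.
January 1–6, 1947: 6 days.
Residual: 192 days.
Total: 25758 days.
25758 mod 7 = 5, so 5 days after Wednesday is Monday.

Monday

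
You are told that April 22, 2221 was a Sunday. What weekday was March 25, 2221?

Count forward from the earlier date (March 25, 2221) to the later (April 22, 2221):
March 2221: 31 − 25 = 6 days remain.
April 1–22, 2221: 22 days.
Total: 6 + 22 = 28 days.
28 is a multiple of 7, so March 25, 2221 falls on the same weekday: Sunday.

Sunday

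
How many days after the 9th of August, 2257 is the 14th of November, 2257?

August 2257: 31 − 9 = 22 days remain.
Then September (30), October (31): 30 + 31 = 61 days.
November 1–14, 2257: 14 days.
Total: 22 + 61 + 14 = 97 days.

97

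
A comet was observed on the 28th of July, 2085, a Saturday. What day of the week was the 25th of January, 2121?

Saturday

Day-of-year of July 28, 2085: 209.
Day-of-year of January 25, 2121: 25.
2085 has 365 days, so 365 − 209 = 156 days remain in 2085.
Full years 2086–2120: 27 common + 8 leap = 27×365 + 8×366 = 12783 days.
Total: 156 + 12783 + 25 = 12964 days.
12964 is a multiple of 7, so the 25th of January, 2121 falls on the same weekday: Saturday.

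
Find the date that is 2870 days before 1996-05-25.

1988-07-16

Count 2870 days before May 25, 1996:
Day-of-year of July 16, 1988: 198.
Day-of-year of May 25, 1996: 146.
1988 has 366 days, so 366 − 198 = 168 days remain in 1988.
Full years 1989–1995: 6 common + 1 leap = 6×365 + 1×366 = 2556 days.
Total: 168 + 2556 + 146 = 2870 days.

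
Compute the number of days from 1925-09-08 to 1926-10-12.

September 1925: 30 − 8 = 22 days remain.
Then 12 full months totalling 365 days.
October 1–12, 1926: 12 days.
Total: 22 + 365 + 12 = 399 days.

399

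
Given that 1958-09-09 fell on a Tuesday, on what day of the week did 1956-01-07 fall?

Count forward from the earlier date (January 7, 1956) to the later (September 9, 1958):
Day-of-year of January 7, 1956: 7.
Day-of-year of September 9, 1958: 252.
1956 has 366 days, so 366 − 7 = 359 days remain in 1956.
Full years: 1957: 365. Sum = 365.
Total: 359 + 365 + 252 = 976 days.
976 mod 7 = 3, so 3 days before Tuesday is Saturday.

Saturday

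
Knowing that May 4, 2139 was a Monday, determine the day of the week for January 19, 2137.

Saturday

Count forward from the earlier date (January 19, 2137) to the later (May 4, 2139):
Day-of-year of January 19, 2137: 19.
Day-of-year of May 4, 2139: 124.
2137 has 365 days, so 365 − 19 = 346 days remain in 2137.
Full years: 2138: 365. Sum = 365.
Total: 346 + 365 + 124 = 835 days.
835 mod 7 = 2, so 2 days before Monday is Saturday.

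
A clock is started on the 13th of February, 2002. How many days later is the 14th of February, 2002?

Within February 2002: 14 − 13 = 1 day.

1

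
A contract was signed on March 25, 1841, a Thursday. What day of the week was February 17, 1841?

Count forward from the earlier date (February 17, 1841) to the later (March 25, 1841):
February 1841: 28 − 17 = 11 days remain (1841 is not a leap year, so February has 28 days).
March 1–25, 1841: 25 days.
Total: 11 + 25 = 36 days.
36 mod 7 = 1, so 1 day before Thursday is Wednesday.

Wednesday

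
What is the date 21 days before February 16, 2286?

January 26, 2286

Count 21 days before February 16, 2286:
January 2286: 31 − 26 = 5 days remain.
February 1–16, 2286: 16 days (2286 is not a leap year).
Total: 5 + 16 = 21 days.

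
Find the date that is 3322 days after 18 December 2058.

22 January 2068

Count 3322 days after December 18, 2058:
From December 18, 2058 to December 18, 2067: 9 years, of which 2 contain a Feb 29 — 7×365 + 2×366 = 3287 days.
December 2067: 31 − 18 = 13 days remain.
January 1–22, 2068: 22 days.
Residual: 35 days.
Total: 3322 days.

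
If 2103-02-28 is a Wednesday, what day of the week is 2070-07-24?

Count forward from the earlier date (July 24, 2070) to the later (February 28, 2103):
Day-of-year of July 24, 2070: 205.
Day-of-year of February 28, 2103: 59.
2070 has 365 days, so 365 − 205 = 160 days remain in 2070.
Full years 2071–2102: 25 common + 7 leap = 25×365 + 7×366 = 11687 days.
Total: 160 + 11687 + 59 = 11906 days.
11906 mod 7 = 6, so 6 days before Wednesday is Thursday.

Thursday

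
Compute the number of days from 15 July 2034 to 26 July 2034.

Within July 2034: 26 − 15 = 11 days.

11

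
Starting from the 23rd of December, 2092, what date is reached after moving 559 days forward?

the 5th of July, 2094

Count 559 days after December 23, 2092:
Day-of-year of December 23, 2092: 358.
Day-of-year of July 5, 2094: 186.
2092 has 366 days, so 366 − 358 = 8 days remain in 2092.
Full years: 2093: 365. Sum = 365.
Total: 8 + 365 + 186 = 559 days.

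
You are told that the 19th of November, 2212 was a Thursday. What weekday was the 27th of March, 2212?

Friday

Count forward from the earlier date (March 27, 2212) to the later (November 19, 2212):
March 2212: 31 − 27 = 4 days remain.
Then April (30), May (31), June (30), July (31), August (31), September (30), October (31): 30 + 31 + 30 + 31 + 31 + 30 + 31 = 214 days.
November 1–19, 2212: 19 days.
Total: 4 + 214 + 19 = 237 days.
237 mod 7 = 6, so 6 days before Thursday is Friday.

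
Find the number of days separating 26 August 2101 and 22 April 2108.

2431

August 26, 2101 → August 26, 2102: 365 days.
August 26, 2102 → August 26, 2103: 365 days.
August 26, 2103 → August 26, 2104: 366 days (2104 is a leap year).
August 26, 2104 → August 26, 2105: 365 days.
August 26, 2105 → August 26, 2106: 365 days.
August 26, 2106 → August 26, 2107: 365 days.
August 2107: 31 − 26 = 5 days remain.
Then September (30), October (31), November (30), December (31), January (31), February 2108 (29), March (31): 30 + 31 + 30 + 31 + 31 + 29 + 31 = 213 days.
April 1–22, 2108: 22 days.
Residual: 240 days.
Total: 2431 days.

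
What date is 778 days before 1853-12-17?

1851-10-31

Count 778 days before December 17, 1853:
October 31, 1851 → October 31, 1852: 366 days (1852 is a leap year).
October 31, 1852 → October 31, 1853: 365 days.
October 1853: 31 − 31 = 0 days remain.
Then November (30): 30 days.
December 1–17, 1853: 17 days.
Residual: 47 days.
Total: 778 days.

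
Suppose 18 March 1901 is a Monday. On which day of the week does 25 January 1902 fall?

Day-of-year of March 18, 1901: 77.
Day-of-year of January 25, 1902: 25.
1901 has 365 days, so 365 − 77 = 288 days remain in 1901.
Total: 288 + 25 = 313 days.
313 mod 7 = 5, so 5 days after Monday is Saturday.

Saturday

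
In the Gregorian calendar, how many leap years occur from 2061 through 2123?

Years divisible by 4: 2064, 2068, …, 2120 — 15 in all.
Of these, 2100 is divisible by 100 but not 400, so not leap.
Leap years: 15 − 1 = 14.

14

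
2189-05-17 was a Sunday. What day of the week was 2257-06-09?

Tuesday

Day-of-year of May 17, 2189: 137.
Day-of-year of June 9, 2257: 160.
2189 has 365 days, so 365 − 137 = 228 days remain in 2189.
Full years 2190–2256: 51 common + 16 leap = 51×365 + 16×366 = 24471 days.
Total: 228 + 24471 + 160 = 24859 days.
24859 mod 7 = 2, so 2 days after Sunday is Tuesday.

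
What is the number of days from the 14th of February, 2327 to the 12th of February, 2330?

Day-of-year of February 14, 2327: 45.
Day-of-year of February 12, 2330: 43.
2327 has 365 days, so 365 − 45 = 320 days remain in 2327.
Full years: 2328: 366; 2329: 365. Sum = 731.
Total: 320 + 731 + 43 = 1094 days.

1094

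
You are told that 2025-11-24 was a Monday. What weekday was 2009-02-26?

Count forward from the earlier date (February 26, 2009) to the later (November 24, 2025):
Day-of-year of February 26, 2009: 57.
Day-of-year of November 24, 2025: 328.
2009 has 365 days, so 365 − 57 = 308 days remain in 2009.
Full years 2010–2024: 11 common + 4 leap = 11×365 + 4×366 = 5479 days.
Total: 308 + 5479 + 328 = 6115 days.
6115 mod 7 = 4, so 4 days before Monday is Thursday.

Thursday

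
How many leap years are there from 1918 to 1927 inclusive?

2

Years divisible by 4 in [1918, 1927]: 1920, 1924.
No century exceptions apply. Count: 2.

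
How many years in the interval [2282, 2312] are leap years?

7

Years divisible by 4 in [2282, 2312]: 2284, 2288, 2292, 2296, 2300, 2304, 2308, 2312.
Of these, 2300 is divisible by 100 but not 400, so not leap.
Leap years: 8 − 1 = 7.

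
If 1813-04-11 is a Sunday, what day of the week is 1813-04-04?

Count forward from the earlier date (April 4, 1813) to the later (April 11, 1813):
Within April 1813: 11 − 4 = 7 days.
7 is a multiple of 7, so 1813-04-04 falls on the same weekday: Sunday.

Sunday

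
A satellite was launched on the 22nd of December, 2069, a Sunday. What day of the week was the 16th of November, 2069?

Saturday

Count forward from the earlier date (November 16, 2069) to the later (December 22, 2069):
November 2069: 30 − 16 = 14 days remain.
December 1–22, 2069: 22 days.
Total: 14 + 22 = 36 days.
36 mod 7 = 1, so 1 day before Sunday is Saturday.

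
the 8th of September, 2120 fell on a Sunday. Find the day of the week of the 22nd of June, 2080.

Saturday

Count forward from the earlier date (June 22, 2080) to the later (September 8, 2120):
From June 22, 2080 to June 22, 2120: 40 years, of which 9 contain a Feb 29 — 31×365 + 9×366 = 14609 days.
(2100 is not a leap year (divisible by 100 but not 400).)
June 2120: 30 − 22 = 8 days remain.
Then July (31), August (31): 31 + 31 = 62 days.
September 1–8, 2120: 8 days.
Residual: 78 days.
Total: 14687 days.
14687 mod 7 = 1, so 1 day before Sunday is Saturday.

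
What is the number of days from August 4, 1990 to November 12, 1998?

Day-of-year of August 4, 1990: 216.
Day-of-year of November 12, 1998: 316.
1990 has 365 days, so 365 − 216 = 149 days remain in 1990.
Full years 1991–1997: 5 common + 2 leap = 5×365 + 2×366 = 2557 days.
Total: 149 + 2557 + 316 = 3022 days.

3022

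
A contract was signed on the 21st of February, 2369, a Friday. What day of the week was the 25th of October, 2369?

Saturday

February 2369: 28 − 21 = 7 days remain (2369 is not a leap year, so February has 28 days).
Then March (31), April (30), May (31), June (30), July (31), August (31), September (30): 31 + 30 + 31 + 30 + 31 + 31 + 30 = 214 days.
October 1–25, 2369: 25 days.
Total: 7 + 214 + 25 = 246 days.
246 mod 7 = 1, so 1 day after Friday is Saturday.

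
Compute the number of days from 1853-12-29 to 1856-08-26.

971

Day-of-year of December 29, 1853: 363.
Day-of-year of August 26, 1856: 239.
1853 has 365 days, so 365 − 363 = 2 days remain in 1853.
Full years: 1854: 365; 1855: 365. Sum = 730.
Total: 2 + 730 + 239 = 971 days.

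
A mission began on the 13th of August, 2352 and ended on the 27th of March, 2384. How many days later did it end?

11549

Day-of-year of August 13, 2352: 226.
Day-of-year of March 27, 2384: 87.
2352 has 366 days, so 366 − 226 = 140 days remain in 2352.
Full years 2353–2383: 24 common + 7 leap = 24×365 + 7×366 = 11322 days.
Total: 140 + 11322 + 87 = 11549 days.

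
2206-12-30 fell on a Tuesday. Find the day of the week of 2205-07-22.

Monday

Count forward from the earlier date (July 22, 2205) to the later (December 30, 2206):
Day-of-year of July 22, 2205: 203.
Day-of-year of December 30, 2206: 364.
2205 has 365 days, so 365 − 203 = 162 days remain in 2205.
Total: 162 + 364 = 526 days.
526 mod 7 = 1, so 1 day before Tuesday is Monday.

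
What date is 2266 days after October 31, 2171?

January 13, 2178

Count 2266 days after October 31, 2171:
October 31, 2171 → October 31, 2172: 366 days (2172 is a leap year).
October 31, 2172 → October 31, 2173: 365 days.
October 31, 2173 → October 31, 2174: 365 days.
October 31, 2174 → October 31, 2175: 365 days.
October 31, 2175 → October 31, 2176: 366 days (2176 is a leap year).
October 31, 2176 → October 31, 2177: 365 days.
October 2177: 31 − 31 = 0 days remain.
Then November (30), December (31): 30 + 31 = 61 days.
January 1–13, 2178: 13 days.
Residual: 74 days.
Total: 2266 days.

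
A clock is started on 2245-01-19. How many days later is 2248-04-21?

1188

January 19, 2245 → January 19, 2246: 365 days.
January 19, 2246 → January 19, 2247: 365 days.
January 19, 2247 → January 19, 2248: 365 days.
January 2248: 31 − 19 = 12 days remain.
Then February 2248 (29), March (31): 29 + 31 = 60 days.
April 1–21, 2248: 21 days.
Residual: 93 days.
Total: 1188 days.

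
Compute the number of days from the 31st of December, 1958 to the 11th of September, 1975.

6098

From December 31, 1958 to December 31, 1974: 16 years, of which 4 contain a Feb 29 — 12×365 + 4×366 = 5844 days.
December 1974: 31 − 31 = 0 days remain.
Then January (31), February 1975 (28), March (31), April (30), May (31), June (30), July (31), August (31): 31 + 28 + 31 + 30 + 31 + 30 + 31 + 31 = 243 days.
September 1–11, 1975: 11 days.
Residual: 254 days.
Total: 6098 days.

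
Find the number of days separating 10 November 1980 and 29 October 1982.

November 1980: 30 − 10 = 20 days remain.
Then 22 full months totalling 669 days.
October 1–29, 1982: 29 days.
Total: 20 + 669 + 29 = 718 days.

718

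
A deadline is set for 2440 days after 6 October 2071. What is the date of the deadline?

11 June 2078

Count 2440 days after October 6, 2071:
Day-of-year of October 6, 2071: 279.
Day-of-year of June 11, 2078: 162.
2071 has 365 days, so 365 − 279 = 86 days remain in 2071.
Full years: 2072: 366; 2073: 365; 2074: 365; 2075: 365; 2076: 366; 2077: 365. Sum = 2192.
Total: 86 + 2192 + 162 = 2440 days.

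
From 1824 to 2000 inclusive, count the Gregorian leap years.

44

Years divisible by 4: 1824, 1828, …, 2000 — 45 in all.
Of these, 1900 is divisible by 100 but not 400, so not leap.
2000 is divisible by 400, so still leap.
Leap years: 45 − 1 = 44.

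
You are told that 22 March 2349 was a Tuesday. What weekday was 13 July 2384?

From March 22, 2349 to March 22, 2384: 35 years, of which 9 contain a Feb 29 — 26×365 + 9×366 = 12784 days.
March 2384: 31 − 22 = 9 days remain.
Then April (30), May (31), June (30): 30 + 31 + 30 = 91 days.
July 1–13, 2384: 13 days.
Residual: 113 days.
Total: 12897 days.
12897 mod 7 = 3, so 3 days after Tuesday is Friday.

Friday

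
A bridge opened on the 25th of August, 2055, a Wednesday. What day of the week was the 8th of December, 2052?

Sunday

Count forward from the earlier date (December 8, 2052) to the later (August 25, 2055):
Day-of-year of December 8, 2052: 343.
Day-of-year of August 25, 2055: 237.
2052 has 366 days, so 366 − 343 = 23 days remain in 2052.
Full years: 2053: 365; 2054: 365. Sum = 730.
Total: 23 + 730 + 237 = 990 days.
990 mod 7 = 3, so 3 days before Wednesday is Sunday.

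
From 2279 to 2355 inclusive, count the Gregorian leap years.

Years divisible by 4: 2280, 2284, …, 2352 — 19 in all.
Of these, 2300 is divisible by 100 but not 400, so not leap.
Leap years: 19 − 1 = 18.

18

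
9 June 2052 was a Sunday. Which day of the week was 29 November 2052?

June 2052: 30 − 9 = 21 days remain.
Then July (31), August (31), September (30), October (31): 31 + 31 + 30 + 31 = 123 days.
November 1–29, 2052: 29 days.
Total: 21 + 123 + 29 = 173 days.
173 mod 7 = 5, so 5 days after Sunday is Friday.

Friday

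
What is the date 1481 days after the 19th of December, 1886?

the 8th of January, 1891

Count 1481 days after December 19, 1886:
December 19, 1886 → December 19, 1887: 365 days.
December 19, 1887 → December 19, 1888: 366 days (1888 is a leap year).
December 19, 1888 → December 19, 1889: 365 days.
December 19, 1889 → December 19, 1890: 365 days.
December 1890: 31 − 19 = 12 days remain.
January 1–8, 1891: 8 days.
Residual: 20 days.
Total: 1481 days.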